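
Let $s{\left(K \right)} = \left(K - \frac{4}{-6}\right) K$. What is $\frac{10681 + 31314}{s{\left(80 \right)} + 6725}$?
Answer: $\frac{25197}{7907} \approx 3.1867$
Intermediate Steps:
$s{\left(K \right)} = K \left(\frac{2}{3} + K\right)$ ($s{\left(K \right)} = \left(K - - \frac{2}{3}\right) K = \left(K + \frac{2}{3}\right) K = \left(\frac{2}{3} + K\right) K = K \left(\frac{2}{3} + K\right)$)
$\frac{10681 + 31314}{s{\left(80 \right)} + 6725} = \frac{10681 + 31314}{\frac{1}{3} \cdot 80 \left(2 + 3 \cdot 80\right) + 6725} = \frac{41995}{\frac{1}{3} \cdot 80 \left(2 + 240\right) + 6725} = \frac{41995}{\frac{1}{3} \cdot 80 \cdot 242 + 6725} = \frac{41995}{\frac{19360}{3} + 6725} = \frac{41995}{\frac{39535}{3}} = 41995 \cdot \frac{3}{39535} = \frac{25197}{7907}$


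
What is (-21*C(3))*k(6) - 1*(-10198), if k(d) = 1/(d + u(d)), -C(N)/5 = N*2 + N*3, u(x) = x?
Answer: 41317/4 ≈ 10329.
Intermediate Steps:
C(N) = -25*N (C(N) = -5*(N*2 + N*3) = -5*(2*N + 3*N) = -25*N)
k(d) = 1/(2*d) (k(d) = 1/(d + d) = 1/(2*d))
(-21*C(3))*k(6) - 1*(-10198) = (-(-525)*3)*((1/2)/6) - 1*(-10198) = (-21*(-75))*((1/2)*(1/6)) + 10198 = 1575*(1/12) + 10198 = 525/4 + 10198 = 41317/4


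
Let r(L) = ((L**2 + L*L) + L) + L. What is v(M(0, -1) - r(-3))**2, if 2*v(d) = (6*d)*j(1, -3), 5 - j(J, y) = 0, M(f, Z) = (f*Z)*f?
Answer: 32400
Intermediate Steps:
r(L) = 2*L + 2*L**2 (r(L) = ((L**2 + L**2) + L) + L = (2*L**2 + L) + L = (L + 2*L**2) + L = 2*L + 2*L**2)
M(f, Z) = Z*f**2 (M(f, Z) = (Z*f)*f = Z*f**2)
j(J, y) = 5 (j(J, y) = 5 - 1*0 = 5 + 0 = 5)
v(d) = 15*d (v(d) = ((6*d)*5)/2 = (30*d)/2 = 15*d)
v(M(0, -1) - r(-3))**2 = (15*(-1*0**2 - 2*(-3)*(1 - 3)))**2 = (15*(-1*0 - 2*(-3)*(-2)))**2 = (15*(0 - 1*12))**2 = (15*(0 - 12))**2 = (15*(-12))**2 = (-180)**2 = 32400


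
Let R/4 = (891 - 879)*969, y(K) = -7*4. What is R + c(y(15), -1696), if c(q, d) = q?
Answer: 46484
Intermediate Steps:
y(K) = -28
R = 46512 (R = 4*((891 - 879)*969) = 4*(12*969) = 4*11628 = 46512)
R + c(y(15), -1696) = 46512 - 28 = 46484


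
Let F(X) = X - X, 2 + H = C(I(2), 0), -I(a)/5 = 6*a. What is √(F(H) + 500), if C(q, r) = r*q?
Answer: 10*√5 ≈ 22.361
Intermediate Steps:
I(a) = -30*a
C(q, r) = q*r
H = -2 (H = -2 - 30*2*0 = -2 - 60*0 = -2 + 0 = -2)
F(X) = 0
√(F(H) + 500) = √(0 + 500) = √500 = 10*√5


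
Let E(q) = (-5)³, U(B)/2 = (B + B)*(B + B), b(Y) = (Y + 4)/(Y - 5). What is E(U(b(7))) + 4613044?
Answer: 4612919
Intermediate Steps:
b(Y) = (4 + Y)/(-5 + Y)
U(B) = 8*B² (U(B) = 2*((B + B)*(B + B)) = 2*((2*B)*(2*B)) = 2*(4*B²) = 8*B²)
E(q) = -125
E(U(b(7))) + 4613044 = -125 + 4613044 = 4612919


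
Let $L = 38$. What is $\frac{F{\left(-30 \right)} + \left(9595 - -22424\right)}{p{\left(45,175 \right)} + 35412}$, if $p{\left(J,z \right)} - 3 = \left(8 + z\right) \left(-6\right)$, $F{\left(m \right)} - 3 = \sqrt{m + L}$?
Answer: $\frac{1186}{1271} + \frac{2 \sqrt{2}}{34317} \approx 0.93321$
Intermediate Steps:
$F{\left(m \right)} = 3 + \sqrt{38 + m}$ ($F{\left(m \right)} = 3 + \sqrt{m + 38} = 3 + \sqrt{38 + m}$)
$p{\left(J,z \right)} = -45 - 6 z$ ($p{\left(J,z \right)} = 3 + \left(8 + z\right) \left(-6\right) = 3 - \left(48 + 6 z\right) = -45 - 6 z$)
$\frac{F{\left(-30 \right)} + \left(9595 - -22424\right)}{p{\left(45,175 \right)} + 35412} = \frac{\left(3 + \sqrt{38 - 30}\right) + \left(9595 - -22424\right)}{\left(-45 - 1050\right) + 35412} = \frac{\left(3 + \sqrt{8}\right) + \left(9595 + 22424\right)}{\left(-45 - 1050\right) + 35412} = \frac{\left(3 + 2 \sqrt{2}\right) + 32019}{-1095 + 35412} = \frac{32022 + 2 \sqrt{2}}{34317} = \left(32022 + 2 \sqrt{2}\right) \frac{1}{34317} = \frac{1186}{1271} + \frac{2 \sqrt{2}}{34317}$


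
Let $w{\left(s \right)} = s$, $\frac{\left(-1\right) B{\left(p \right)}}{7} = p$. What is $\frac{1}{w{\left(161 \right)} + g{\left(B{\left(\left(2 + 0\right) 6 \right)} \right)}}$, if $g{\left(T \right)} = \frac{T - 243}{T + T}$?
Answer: $\frac{56}{9125} \approx 0.006137$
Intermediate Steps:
$B{\left(p \right)} = - 7 p$
$g{\left(T \right)} = \frac{-243 + T}{2 T}$
$\frac{1}{w{\left(161 \right)} + g{\left(B{\left(\left(2 + 0\right) 6 \right)} \right)}} = \frac{1}{161 + \frac{-243 - 7 \left(2 + 0\right) 6}{2 \left(- 7 \left(2 + 0\right) 6\right)}} = \frac{1}{161 + \frac{-243 - 7 \cdot 2 \cdot 6}{2 \left(- 7 \cdot 2 \cdot 6\right)}} = \frac{1}{161 + \frac{-243 - 84}{2 \left(\left(-7\right) 12\right)}} = \frac{1}{161 + \frac{-243 - 84}{2 \left(-84\right)}} = \frac{1}{161 + \frac{1}{2} \left(- \frac{1}{84}\right) \left(-327\right)} = \frac{1}{161 + \frac{109}{56}} = \frac{1}{\frac{9125}{56}} = \frac{56}{9125}$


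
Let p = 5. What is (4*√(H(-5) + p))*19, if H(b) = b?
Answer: 0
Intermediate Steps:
(4*√(H(-5) + p))*19 = (4*√(-5 + 5))*19 = (4*√0)*19 = (4*0)*19 = 0*19 = 0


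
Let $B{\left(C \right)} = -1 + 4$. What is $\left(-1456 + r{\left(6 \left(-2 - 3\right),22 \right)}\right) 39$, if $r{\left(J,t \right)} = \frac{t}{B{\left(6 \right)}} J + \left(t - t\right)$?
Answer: $-65364$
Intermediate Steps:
$B{\left(C \right)} = 3$
$r{\left(J,t \right)} = \frac{J t}{3}$ ($r{\left(J,t \right)} = \frac{t}{3} J + \left(t - t\right) = t \frac{1}{3} J + 0 = \frac{t}{3} J + 0 = \frac{J t}{3} + 0 = \frac{J t}{3}$)
$\left(-1456 + r{\left(6 \left(-2 - 3\right),22 \right)}\right) 39 = \left(-1456 + \frac{1}{3} \cdot 6 \left(-2 - 3\right) 22\right) 39 = \left(-1456 + \frac{1}{3} \cdot 6 \left(-5\right) 22\right) 39 = \left(-1456 + \frac{1}{3} \left(-30\right) 22\right) 39 = \left(-1456 - 220\right) 39 = \left(-1676\right) 39 = -65364$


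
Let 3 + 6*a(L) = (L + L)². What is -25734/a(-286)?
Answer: -154404/327181 ≈ -0.47192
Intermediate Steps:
a(L) = -½ + 2*L²/3 (a(L) = -½ + (L + L)²/6 = -½ + (2*L)²/6 = -½ + (4*L²)/6 = -½ + 2*L²/3)
-25734/a(-286) = -25734/(-½ + (⅔)*(-286)²) = -25734/(-½ + (⅔)*81796) = -25734/(-½ + 163592/3) = -25734/327181/6 = -25734*6/327181 = -154404/327181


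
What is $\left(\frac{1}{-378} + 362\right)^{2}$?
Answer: $\frac{18723817225}{142884} \approx 1.3104 \cdot 10^{5}$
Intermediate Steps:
$\left(\frac{1}{-378} + 362\right)^{2} = \left(- \frac{1}{378} + 362\right)^{2} = \left(\frac{136835}{378}\right)^{2} = \frac{18723817225}{142884}$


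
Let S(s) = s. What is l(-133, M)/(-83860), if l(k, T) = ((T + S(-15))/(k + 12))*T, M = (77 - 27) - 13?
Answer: 37/461230 ≈ 8.0220e-5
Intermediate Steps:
M = 37 (M = 50 - 13 = 37)
l(k, T) = T*(-15 + T)/(12 + k) (l(k, T) = ((T - 15)/(k + 12))*T = ((-15 + T)/(12 + k))*T = T*(-15 + T)/(12 + k))
l(-133, M)/(-83860) = (37*(-15 + 37)/(12 - 133))/(-83860) = (37*22/(-121))*(-1/83860) = (37*(-1/121)*22)*(-1/83860) = -74/11*(-1/83860) = 37/461230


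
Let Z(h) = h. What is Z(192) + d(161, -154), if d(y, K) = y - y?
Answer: 192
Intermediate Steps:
d(y, K) = 0
Z(192) + d(161, -154) = 192 + 0 = 192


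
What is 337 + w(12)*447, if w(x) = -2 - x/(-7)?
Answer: 1465/7 ≈ 209.29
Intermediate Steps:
w(x) = -2 + x/7 (w(x) = -2 - x*(-1)/7 = -2 - (-1)*x/7 = -2 + x/7)
337 + w(12)*447 = 337 + (-2 + (1/7)*12)*447 = 337 + (-2 + 12/7)*447 = 337 - 2/7*447 = 337 - 894/7 = 1465/7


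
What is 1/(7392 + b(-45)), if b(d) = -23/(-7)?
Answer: 7/51767 ≈ 0.00013522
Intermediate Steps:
b(d) = 23/7 (b(d) = -23*(-1/7) = 23/7)
1/(7392 + b(-45)) = 1/(7392 + 23/7) = 1/(51767/7) = 7/51767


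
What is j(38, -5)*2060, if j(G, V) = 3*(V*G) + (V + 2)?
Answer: -1180380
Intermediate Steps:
j(G, V) = 2 + V + 3*G*V (j(G, V) = 3*(G*V) + (2 + V) = 3*G*V + (2 + V) = 2 + V + 3*G*V)
j(38, -5)*2060 = (2 - 5 + 3*38*(-5))*2060 = (2 - 5 - 570)*2060 = -573*2060 = -1180380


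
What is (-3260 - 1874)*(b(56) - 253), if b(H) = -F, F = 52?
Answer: 1565870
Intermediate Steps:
b(H) = -52 (b(H) = -1*52 = -52)
(-3260 - 1874)*(b(56) - 253) = (-3260 - 1874)*(-52 - 253) = -5134*(-305) = 1565870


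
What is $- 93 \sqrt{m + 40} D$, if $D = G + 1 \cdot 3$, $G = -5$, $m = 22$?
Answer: $186 \sqrt{62} \approx 1464.6$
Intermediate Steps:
$D = -2$ ($D = -5 + 1 \cdot 3 = -5 + 3 = -2$)
$- 93 \sqrt{m + 40} D = - 93 \sqrt{22 + 40} \left(-2\right) = - 93 \sqrt{62} \left(-2\right) = 186 \sqrt{62}$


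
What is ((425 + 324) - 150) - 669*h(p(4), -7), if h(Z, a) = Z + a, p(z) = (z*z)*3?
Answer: -26830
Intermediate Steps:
p(z) = 3*z² (p(z) = z²*3 = 3*z²)
((425 + 324) - 150) - 669*h(p(4), -7) = ((425 + 324) - 150) - 669*(3*4² - 7) = (749 - 150) - 669*(3*16 - 7) = 599 - 669*(48 - 7) = 599 - 669*41 = 599 - 27429 = -26830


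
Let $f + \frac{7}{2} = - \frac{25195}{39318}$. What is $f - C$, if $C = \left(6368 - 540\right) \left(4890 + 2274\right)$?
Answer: $- \frac{820798560332}{19659} \approx -4.1752 \cdot 10^{7}$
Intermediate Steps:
$f = - \frac{81404}{19659}$ ($f = - \frac{7}{2} - \frac{25195}{39318} = - \frac{81404}{19659} \approx -4.1408$)
$C = 41751792$ ($C = 5828 \cdot 7164 = 41751792$)
$f - C = - \frac{81404}{19659} - 41751792 = - \frac{820798560332}{19659}$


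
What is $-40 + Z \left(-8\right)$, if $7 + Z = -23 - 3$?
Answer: $224$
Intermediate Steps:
$Z = -33$ ($Z = -7 - 26 = -33$)
$-40 + Z \left(-8\right) = -40 - -264 = -40 + 264 = 224$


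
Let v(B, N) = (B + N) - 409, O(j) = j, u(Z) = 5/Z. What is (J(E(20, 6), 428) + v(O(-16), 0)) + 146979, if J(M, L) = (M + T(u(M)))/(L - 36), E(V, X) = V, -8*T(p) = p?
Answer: 1838374015/12544 ≈ 1.4655e+5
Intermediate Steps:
T(p) = -p/8
J(M, L) = (M - 5/(8*M))/(-36 + L) (J(M, L) = (M - 5/(8*M))/(L - 36) = (M - 5/(8*M))/(-36 + L))
v(B, N) = -409 + B + N
(J(E(20, 6), 428) + v(O(-16), 0)) + 146979 = ((-5/8 + 20²)/(20*(-36 + 428)) + (-409 - 16 + 0)) + 146979 = ((1/20)*(-5/8 + 400)/392 - 425) + 146979 = ((1/20)*(1/392)*(3195/8) - 425) + 146979 = (639/12544 - 425) + 146979 = -5330561/12544 + 146979 = 1838374015/12544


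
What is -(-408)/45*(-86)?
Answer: -11696/15 ≈ -779.73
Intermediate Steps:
-(-408)/45*(-86) = -68*(-2/15)*(-86) = (136/15)*(-86) = -11696/15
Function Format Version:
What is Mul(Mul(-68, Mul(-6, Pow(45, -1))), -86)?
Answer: Rational(-11696, 15) ≈ -779.73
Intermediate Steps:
Mul(Mul(-68, Mul(-6, Pow(45, -1))), -86) = Mul(Mul(-68, Mul(-6, Rational(1, 45))), -86) = Mul(Mul(-68, Rational(-2, 15)), -86) = Mul(Rational(136, 15), -86) = Rational(-11696, 15)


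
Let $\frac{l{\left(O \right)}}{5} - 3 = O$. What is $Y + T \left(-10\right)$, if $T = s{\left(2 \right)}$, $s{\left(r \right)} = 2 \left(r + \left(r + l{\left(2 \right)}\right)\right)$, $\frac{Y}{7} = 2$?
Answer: $-566$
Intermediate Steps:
$Y = 14$ ($Y = 7 \cdot 2 = 14$)
$l{\left(O \right)} = 15 + 5 O$
$s{\left(r \right)} = 50 + 4 r$ ($s{\left(r \right)} = 2 \left(r + \left(r + \left(15 + 5 \cdot 2\right)\right)\right) = 2 \left(r + \left(r + \left(15 + 10\right)\right)\right) = 2 \left(r + \left(r + 25\right)\right) = 2 \left(r + \left(25 + r\right)\right) = 2 \left(25 + 2 r\right) = 50 + 4 r$)
$T = 58$ ($T = 50 + 4 \cdot 2 = 50 + 8 = 58$)
$Y + T \left(-10\right) = 14 + 58 \left(-10\right) = 14 - 580 = -566$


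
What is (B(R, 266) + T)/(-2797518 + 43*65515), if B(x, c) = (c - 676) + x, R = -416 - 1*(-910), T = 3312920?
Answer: 3313004/19627 ≈ 168.80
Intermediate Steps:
R = 494 (R = -416 + 910 = 494)
B(x, c) = -676 + c + x (B(x, c) = (-676 + c) + x = -676 + c + x)
(B(R, 266) + T)/(-2797518 + 43*65515) = ((-676 + 266 + 494) + 3312920)/(-2797518 + 43*65515) = (84 + 3312920)/(-2797518 + 2817145) = 3313004/19627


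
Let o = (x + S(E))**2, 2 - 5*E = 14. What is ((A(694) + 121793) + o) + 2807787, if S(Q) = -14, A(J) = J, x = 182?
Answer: 2958498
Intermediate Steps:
E = -12/5 (E = 2/5 - 1/5*14 = 2/5 - 14/5 = -12/5 ≈ -2.4000)
o = 28224 (o = (182 - 14)**2 = 168**2 = 28224)
((A(694) + 121793) + o) + 2807787 = ((694 + 121793) + 28224) + 2807787 = (122487 + 28224) + 2807787 = 150711 + 2807787 = 2958498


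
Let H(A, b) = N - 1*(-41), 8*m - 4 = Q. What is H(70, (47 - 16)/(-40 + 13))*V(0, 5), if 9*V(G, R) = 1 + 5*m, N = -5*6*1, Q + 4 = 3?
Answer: 253/72 ≈ 3.5139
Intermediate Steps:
Q = -1 (Q = -4 + 3 = -1)
N = -30 (N = -30*1 = -30)
m = 3/8 (m = ½ + (⅛)*(-1) = ½ - ⅛ = 3/8 ≈ 0.37500)
H(A, b) = 11 (H(A, b) = -30 - 1*(-41) = -30 + 41 = 11)
V(G, R) = 23/72 (V(G, R) = (1 + 5*(3/8))/9 = (1 + 15/8)/9 = (⅑)*(23/8) = 23/72)
H(70, (47 - 16)/(-40 + 13))*V(0, 5) = 11*(23/72) = 253/72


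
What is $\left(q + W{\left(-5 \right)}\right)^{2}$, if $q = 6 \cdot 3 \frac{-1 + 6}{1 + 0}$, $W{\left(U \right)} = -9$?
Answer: $6561$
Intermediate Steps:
$q = 90$ ($q = 18 \cdot \frac{5}{1} = 18 \cdot 5 \cdot 1 = 18 \cdot 5 = 90$)
$\left(q + W{\left(-5 \right)}\right)^{2} = \left(90 - 9\right)^{2} = 81^{2} = 6561$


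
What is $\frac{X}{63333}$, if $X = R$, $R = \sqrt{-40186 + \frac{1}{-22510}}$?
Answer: $\frac{i \sqrt{20362250241110}}{1425625830} \approx 0.0031652 i$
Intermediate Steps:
$R = \frac{i \sqrt{20362250241110}}{22510}$ ($R = \sqrt{-40186 - \frac{1}{22510}} = \sqrt{- \frac{904586861}{22510}} = \frac{i \sqrt{20362250241110}}{22510} \approx 200.46 i$)
$X = \frac{i \sqrt{20362250241110}}{22510} \approx 200.46 i$
$\frac{X}{63333} = \frac{\frac{1}{22510} i \sqrt{20362250241110}}{63333} = \frac{i \sqrt{20362250241110}}{22510} \cdot \frac{1}{63333} = \frac{i \sqrt{20362250241110}}{1425625830}$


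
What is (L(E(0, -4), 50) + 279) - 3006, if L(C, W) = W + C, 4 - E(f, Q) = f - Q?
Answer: -2677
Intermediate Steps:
E(f, Q) = 4 + Q - f (E(f, Q) = 4 - (f - Q) = 4 + (Q - f) = 4 + Q - f)
L(C, W) = C + W
(L(E(0, -4), 50) + 279) - 3006 = (((4 - 4 - 1*0) + 50) + 279) - 3006 = (((4 - 4 + 0) + 50) + 279) - 3006 = ((0 + 50) + 279) - 3006 = (50 + 279) - 3006 = 329 - 3006 = -2677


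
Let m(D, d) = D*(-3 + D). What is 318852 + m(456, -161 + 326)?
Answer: 525420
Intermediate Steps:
318852 + m(456, -161 + 326) = 318852 + 456*(-3 + 456) = 318852 + 456*453 = 318852 + 206568 = 525420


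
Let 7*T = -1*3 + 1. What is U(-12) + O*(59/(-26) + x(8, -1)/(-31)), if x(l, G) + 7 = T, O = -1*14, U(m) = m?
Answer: 6641/403 ≈ 16.479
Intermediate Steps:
T = -2/7 (T = (-1*3 + 1)/7 = (-3 + 1)/7 = (⅐)*(-2) = -2/7 ≈ -0.28571)
O = -14
x(l, G) = -51/7 (x(l, G) = -7 - 2/7 = -51/7)
U(-12) + O*(59/(-26) + x(8, -1)/(-31)) = -12 - 14*(59/(-26) - 51/7/(-31)) = -12 - 14*(59*(-1/26) - 51/7*(-1/31)) = -12 - 14*(-59/26 + 51/217) = -12 - 14*(-11477/5642) = -12 + 11477/403 = 6641/403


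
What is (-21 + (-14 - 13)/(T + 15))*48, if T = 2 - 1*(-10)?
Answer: -1056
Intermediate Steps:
T = 12 (T = 2 + 10 = 12)
(-21 + (-14 - 13)/(T + 15))*48 = (-21 + (-14 - 13)/(12 + 15))*48 = (-21 - 27/27)*48 = (-21 - 27*1/27)*48 = (-21 - 1)*48 = -22*48 = -1056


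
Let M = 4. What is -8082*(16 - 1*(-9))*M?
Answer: -808200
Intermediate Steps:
-8082*(16 - 1*(-9))*M = -8082*(16 - 1*(-9))*4 = -8082*(16 + 9)*4 = -202050*4 = -8082*100 = -808200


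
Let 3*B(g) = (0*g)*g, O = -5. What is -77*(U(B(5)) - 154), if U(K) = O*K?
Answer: 11858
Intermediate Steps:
B(g) = 0 (B(g) = ((0*g)*g)/3 = (0*g)/3 = (⅓)*0 = 0)
U(K) = -5*K
-77*(U(B(5)) - 154) = -77*(-5*0 - 154) = -77*(0 - 154) = -77*(-154) = 11858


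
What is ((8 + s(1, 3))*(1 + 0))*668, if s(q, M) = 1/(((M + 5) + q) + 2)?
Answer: 59452/11 ≈ 5404.7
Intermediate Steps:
s(q, M) = 1/(7 + M + q) (s(q, M) = 1/(((5 + M) + q) + 2) = 1/((5 + M + q) + 2) = 1/(7 + M + q))
((8 + s(1, 3))*(1 + 0))*668 = ((8 + 1/(7 + 3 + 1))*(1 + 0))*668 = ((8 + 1/11)*1)*668 = ((89/11)*1)*668 = (89/11)*668 = 59452/11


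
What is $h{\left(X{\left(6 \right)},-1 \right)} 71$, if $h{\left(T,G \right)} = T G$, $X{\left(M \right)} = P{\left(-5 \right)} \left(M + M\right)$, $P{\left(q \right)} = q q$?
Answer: $-21300$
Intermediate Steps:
$P{\left(q \right)} = q^{2}$
$X{\left(M \right)} = 50 M$ ($X{\left(M \right)} = \left(-5\right)^{2} \left(M + M\right) = 25 \cdot 2 M = 50 M$)
$h{\left(T,G \right)} = G T$
$h{\left(X{\left(6 \right)},-1 \right)} 71 = - 50 \cdot 6 \cdot 71 = \left(-1\right) 300 \cdot 71 = \left(-300\right) 71 = -21300$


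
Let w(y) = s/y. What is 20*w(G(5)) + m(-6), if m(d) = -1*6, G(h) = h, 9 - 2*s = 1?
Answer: 10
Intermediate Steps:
s = 4 (s = 9/2 - ½*1 = 9/2 - ½ = 4)
m(d) = -6
w(y) = 4/y
20*w(G(5)) + m(-6) = 20*(4/5) - 6 = 20*(4*(⅕)) - 6 = 20*(⅘) - 6 = 16 - 6 = 10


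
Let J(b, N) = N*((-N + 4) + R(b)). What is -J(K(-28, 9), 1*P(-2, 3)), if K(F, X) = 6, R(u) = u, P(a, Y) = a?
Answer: 24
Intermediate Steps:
J(b, N) = N*(4 + b - N) (J(b, N) = N*((-N + 4) + b) = N*((4 - N) + b) = N*(4 + b - N))
-J(K(-28, 9), 1*P(-2, 3)) = -1*(-2)*(4 + 6 - (-2)) = -(-2)*(4 + 6 - 1*(-2)) = -(-2)*(4 + 6 + 2) = -(-2)*12 = -1*(-24) = 24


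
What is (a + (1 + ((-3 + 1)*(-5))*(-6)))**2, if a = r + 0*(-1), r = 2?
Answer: 3249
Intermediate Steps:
a = 2 (a = 2 + 0*(-1) = 2 + 0 = 2)
(a + (1 + ((-3 + 1)*(-5))*(-6)))**2 = (2 + (1 + ((-3 + 1)*(-5))*(-6)))**2 = (2 + (1 - 2*(-5)*(-6)))**2 = (2 + (1 + 10*(-6)))**2 = (2 + (1 - 60))**2 = (2 - 59)**2 = (-57)**2 = 3249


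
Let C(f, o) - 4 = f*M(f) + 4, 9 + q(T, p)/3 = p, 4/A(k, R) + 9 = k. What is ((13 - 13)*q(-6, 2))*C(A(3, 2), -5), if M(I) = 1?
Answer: 0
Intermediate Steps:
A(k, R) = 4/(-9 + k)
q(T, p) = -27 + 3*p
C(f, o) = 8 + f (C(f, o) = 4 + (f*1 + 4) = 4 + (f + 4) = 4 + (4 + f) = 8 + f)
((13 - 13)*q(-6, 2))*C(A(3, 2), -5) = ((13 - 13)*(-27 + 3*2))*(8 + 4/(-9 + 3)) = (0*(-27 + 6))*(8 + 4/(-6)) = (0*(-21))*(8 + 4*(-⅙)) = 0*(8 - ⅔) = 0*(22/3) = 0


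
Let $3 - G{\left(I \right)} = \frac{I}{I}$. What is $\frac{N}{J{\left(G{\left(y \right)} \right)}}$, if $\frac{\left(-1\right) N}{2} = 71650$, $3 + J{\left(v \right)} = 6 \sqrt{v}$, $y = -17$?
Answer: $- \frac{143300}{21} - \frac{286600 \sqrt{2}}{21} \approx -26124.0$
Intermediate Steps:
$G{\left(I \right)} = 2$ ($G{\left(I \right)} = 3 - \frac{I}{I} = 3 - 1 = 2$)
$J{\left(v \right)} = -3 + 6 \sqrt{v}$
$N = -143300$ ($N = \left(-2\right) 71650 = -143300$)
$\frac{N}{J{\left(G{\left(y \right)} \right)}} = - \frac{143300}{-3 + 6 \sqrt{2}}$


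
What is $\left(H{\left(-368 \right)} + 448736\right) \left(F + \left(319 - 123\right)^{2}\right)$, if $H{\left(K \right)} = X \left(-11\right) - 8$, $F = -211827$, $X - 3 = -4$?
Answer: $-77816278729$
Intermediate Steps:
$X = -1$ ($X = 3 - 4 = -1$)
$H{\left(K \right)} = 3$ ($H{\left(K \right)} = \left(-1\right) \left(-11\right) - 8 = 11 - 8 = 3$)
$\left(H{\left(-368 \right)} + 448736\right) \left(F + \left(319 - 123\right)^{2}\right) = \left(3 + 448736\right) \left(-211827 + \left(319 - 123\right)^{2}\right) = 448739 \left(-211827 + 196^{2}\right) = 448739 \left(-211827 + 38416\right) = 448739 \left(-173411\right) = -77816278729$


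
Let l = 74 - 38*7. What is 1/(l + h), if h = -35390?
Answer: -1/35582 ≈ -2.8104e-5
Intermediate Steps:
l = -192 (l = 74 - 266 = -192)
1/(l + h) = 1/(-192 - 35390) = 1/(-35582) = -1/35582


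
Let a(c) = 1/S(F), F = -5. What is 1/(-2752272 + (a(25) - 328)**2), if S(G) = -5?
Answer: -25/66113919 ≈ -3.7814e-7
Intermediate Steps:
a(c) = -1/5 (a(c) = 1/(-5) = -1/5)
1/(-2752272 + (a(25) - 328)**2) = 1/(-2752272 + (-1/5 - 328)**2) = 1/(-2752272 + (-1641/5)**2) = 1/(-2752272 + 2692881/25) = 1/(-66113919/25) = -25/66113919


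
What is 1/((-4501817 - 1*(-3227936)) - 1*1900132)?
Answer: -1/3174013 ≈ -3.1506e-7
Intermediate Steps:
1/((-4501817 - 1*(-3227936)) - 1*1900132) = 1/((-4501817 + 3227936) - 1900132) = 1/(-1273881 - 1900132) = 1/(-3174013) = -1/3174013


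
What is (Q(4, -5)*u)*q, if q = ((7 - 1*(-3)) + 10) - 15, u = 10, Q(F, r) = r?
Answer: -250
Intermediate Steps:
q = 5 (q = ((7 + 3) + 10) - 15 = (10 + 10) - 15 = 20 - 15 = 5)
(Q(4, -5)*u)*q = -5*10*5 = -50*5 = -250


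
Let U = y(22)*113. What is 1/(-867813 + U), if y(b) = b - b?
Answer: -1/867813 ≈ -1.1523e-6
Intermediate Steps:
y(b) = 0
U = 0 (U = 0*113 = 0)
1/(-867813 + U) = 1/(-867813 + 0) = 1/(-867813) = -1/867813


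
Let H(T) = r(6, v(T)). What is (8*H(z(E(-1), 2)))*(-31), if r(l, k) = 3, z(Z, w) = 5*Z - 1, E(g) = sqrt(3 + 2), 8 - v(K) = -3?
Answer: -744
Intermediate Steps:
v(K) = 11 (v(K) = 8 - 1*(-3) = 8 + 3 = 11)
E(g) = sqrt(5)
z(Z, w) = -1 + 5*Z
H(T) = 3
(8*H(z(E(-1), 2)))*(-31) = (8*3)*(-31) = 24*(-31) = -744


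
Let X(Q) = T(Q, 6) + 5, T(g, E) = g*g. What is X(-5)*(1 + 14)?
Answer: 450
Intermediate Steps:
T(g, E) = g²
X(Q) = 5 + Q² (X(Q) = Q² + 5 = 5 + Q²)
X(-5)*(1 + 14) = (5 + (-5)²)*(1 + 14) = (5 + 25)*15 = 30*15 = 450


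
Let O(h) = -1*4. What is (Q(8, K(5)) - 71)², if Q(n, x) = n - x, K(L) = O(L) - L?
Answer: 2916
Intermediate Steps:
O(h) = -4
K(L) = -4 - L
(Q(8, K(5)) - 71)² = ((8 - (-4 - 1*5)) - 71)² = ((8 - (-4 - 5)) - 71)² = ((8 - 1*(-9)) - 71)² = ((8 + 9) - 71)² = (17 - 71)² = (-54)² = 2916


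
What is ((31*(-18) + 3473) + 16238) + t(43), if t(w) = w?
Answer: 19196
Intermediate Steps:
((31*(-18) + 3473) + 16238) + t(43) = ((31*(-18) + 3473) + 16238) + 43 = ((-558 + 3473) + 16238) + 43 = (2915 + 16238) + 43 = 19153 + 43 = 19196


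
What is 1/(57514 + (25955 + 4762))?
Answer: 1/88231 ≈ 1.1334e-5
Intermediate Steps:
1/(57514 + (25955 + 4762)) = 1/(57514 + 30717) = 1/88231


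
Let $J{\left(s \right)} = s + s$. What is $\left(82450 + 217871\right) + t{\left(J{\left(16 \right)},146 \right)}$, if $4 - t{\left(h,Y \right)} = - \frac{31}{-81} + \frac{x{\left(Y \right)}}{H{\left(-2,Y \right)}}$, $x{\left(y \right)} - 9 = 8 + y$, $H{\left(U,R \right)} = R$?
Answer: $\frac{3551625721}{11826} \approx 3.0032 \cdot 10^{5}$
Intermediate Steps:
$J{\left(s \right)} = 2 s$
$x{\left(y \right)} = 17 + y$ ($x{\left(y \right)} = 9 + \left(8 + y\right) = 17 + y$)
$t{\left(h,Y \right)} = \frac{293}{81} - \frac{17 + Y}{Y}$ ($t{\left(h,Y \right)} = 4 - \left(- \frac{31}{-81} + \frac{17 + Y}{Y}\right) = 4 - \left(\left(-31\right) \left(- \frac{1}{81}\right) + \frac{17 + Y}{Y}\right) = 4 - \left(\frac{31}{81} + \frac{17 + Y}{Y}\right) = \frac{293}{81} - \frac{17 + Y}{Y}$)
$\left(82450 + 217871\right) + t{\left(J{\left(16 \right)},146 \right)} = \left(82450 + 217871\right) + \left(\frac{212}{81} - \frac{17}{146}\right) = 300321 + \left(\frac{212}{81} - \frac{17}{146}\right) = 300321 + \frac{29575}{11826} = \frac{3551625721}{11826}$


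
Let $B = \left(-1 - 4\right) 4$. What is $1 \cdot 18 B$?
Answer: $-360$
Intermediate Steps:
$B = -20$ ($B = \left(-5\right) 4 = -20$)
$1 \cdot 18 B = 1 \cdot 18 \left(-20\right) = 18 \left(-20\right) = -360$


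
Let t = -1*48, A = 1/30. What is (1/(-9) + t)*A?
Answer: -433/270 ≈ -1.6037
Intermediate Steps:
A = 1/30 ≈ 0.033333
t = -48
(1/(-9) + t)*A = (1/(-9) - 48)*(1/30) = (-⅑ - 48)*(1/30) = -433/9*1/30 = -433/270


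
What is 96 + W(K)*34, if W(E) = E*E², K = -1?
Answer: 62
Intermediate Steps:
W(E) = E³
96 + W(K)*34 = 96 + (-1)³*34 = 96 - 1*34 = 96 - 34 = 62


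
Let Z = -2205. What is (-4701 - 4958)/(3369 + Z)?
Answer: -9659/1164 ≈ -8.2981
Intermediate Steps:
(-4701 - 4958)/(3369 + Z) = (-4701 - 4958)/(3369 - 2205) = -9659/1164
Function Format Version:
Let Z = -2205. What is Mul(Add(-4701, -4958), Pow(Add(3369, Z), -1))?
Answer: Rational(-9659, 1164) ≈ -8.2981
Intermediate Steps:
Mul(Add(-4701, -4958), Pow(Add(3369, Z), -1)) = Mul(Add(-4701, -4958), Pow(Add(3369, -2205), -1)) = Mul(-9659, Pow(1164, -1)) = Mul(-9659, Rational(1, 1164)) = Rational(-9659, 1164)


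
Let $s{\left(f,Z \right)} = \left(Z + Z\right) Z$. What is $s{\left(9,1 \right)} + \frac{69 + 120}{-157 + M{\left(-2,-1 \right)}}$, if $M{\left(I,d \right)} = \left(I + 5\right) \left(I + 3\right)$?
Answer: $\frac{17}{22} \approx 0.77273$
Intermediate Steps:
$s{\left(f,Z \right)} = 2 Z^{2}$ ($s{\left(f,Z \right)} = 2 Z Z = 2 Z^{2}$)
$M{\left(I,d \right)} = \left(3 + I\right) \left(5 + I\right)$ ($M{\left(I,d \right)} = \left(5 + I\right) \left(3 + I\right) = \left(3 + I\right) \left(5 + I\right)$)
$s{\left(9,1 \right)} + \frac{69 + 120}{-157 + M{\left(-2,-1 \right)}} = 2 \cdot 1^{2} + \frac{69 + 120}{-157 + \left(15 + \left(-2\right)^{2} + 8 \left(-2\right)\right)} = 2 \cdot 1 + \frac{189}{-157 + \left(15 + 4 - 16\right)} = 2 + \frac{189}{-157 + 3} = 2 + \frac{189}{-154} = 2 + 189 \left(- \frac{1}{154}\right) = 2 - \frac{27}{22} = \frac{17}{22}$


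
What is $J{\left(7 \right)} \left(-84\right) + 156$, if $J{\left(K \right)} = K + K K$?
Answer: $-4548$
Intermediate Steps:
$J{\left(K \right)} = K + K^{2}$
$J{\left(7 \right)} \left(-84\right) + 156 = 7 \left(1 + 7\right) \left(-84\right) + 156 = 7 \cdot 8 \left(-84\right) + 156 = 56 \left(-84\right) + 156 = -4704 + 156 = -4548$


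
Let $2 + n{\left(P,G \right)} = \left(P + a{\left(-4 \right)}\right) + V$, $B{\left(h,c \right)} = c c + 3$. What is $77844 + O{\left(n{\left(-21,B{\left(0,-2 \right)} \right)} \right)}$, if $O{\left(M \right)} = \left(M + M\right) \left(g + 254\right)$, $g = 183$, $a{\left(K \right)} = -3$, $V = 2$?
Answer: $56868$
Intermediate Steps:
$B{\left(h,c \right)} = 3 + c^{2}$ ($B{\left(h,c \right)} = c^{2} + 3 = 3 + c^{2}$)
$n{\left(P,G \right)} = -3 + P$ ($n{\left(P,G \right)} = -2 + \left(\left(P - 3\right) + 2\right) = -2 + \left(\left(-3 + P\right) + 2\right) = -2 + \left(-1 + P\right) = -3 + P$)
$O{\left(M \right)} = 874 M$ ($O{\left(M \right)} = \left(M + M\right) \left(183 + 254\right) = 2 M 437 = 874 M$)
$77844 + O{\left(n{\left(-21,B{\left(0,-2 \right)} \right)} \right)} = 77844 + 874 \left(-3 - 21\right) = 77844 + 874 \left(-24\right) = 77844 - 20976 = 56868$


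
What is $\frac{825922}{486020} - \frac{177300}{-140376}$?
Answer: $\frac{2105322632}{710682745} \approx 2.9624$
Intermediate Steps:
$\frac{825922}{486020} - \frac{177300}{-140376} = 825922 \cdot \frac{1}{486020} - - \frac{14775}{11698} = \frac{412961}{243010} + \frac{14775}{11698} = \frac{2105322632}{710682745}$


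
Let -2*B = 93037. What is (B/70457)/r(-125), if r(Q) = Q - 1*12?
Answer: 93037/19305218 ≈ 0.0048193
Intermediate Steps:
B = -93037/2 (B = -½*93037 = -93037/2 ≈ -46519.)
r(Q) = -12 + Q (r(Q) = Q - 12 = -12 + Q)
(B/70457)/r(-125) = (-93037/2/70457)/(-12 - 125) = -93037/2*1/70457/(-137) = -93037/140914*(-1/137) = 93037/19305218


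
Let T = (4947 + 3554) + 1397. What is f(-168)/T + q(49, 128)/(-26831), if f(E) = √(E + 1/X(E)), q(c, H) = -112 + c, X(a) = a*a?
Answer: 9/3833 + I*√4741631/1662864 ≈ 0.002348 + 0.0013095*I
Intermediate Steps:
T = 9898 (T = 8501 + 1397 = 9898)
X(a) = a²
f(E) = √(E + E⁻²) (f(E) = √(E + 1/(E²)) = √(E + E⁻²))
f(-168)/T + q(49, 128)/(-26831) = √(-168 + (-168)⁻²)/9898 + (-112 + 49)/(-26831) = √(-168 + 1/28224)*(1/9898) - 63*(-1/26831) = √(-4741631/28224)*(1/9898) + 9/3833 = (I*√4741631/168)*(1/9898) + 9/3833 = I*√4741631/1662864 + 9/3833 = 9/3833 + I*√4741631/1662864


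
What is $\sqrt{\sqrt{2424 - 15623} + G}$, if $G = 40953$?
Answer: $\sqrt{40953 + i \sqrt{13199}} \approx 202.37 + 0.2839 i$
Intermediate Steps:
$\sqrt{\sqrt{2424 - 15623} + G} = \sqrt{\sqrt{2424 - 15623} + 40953} = \sqrt{\sqrt{-13199} + 40953} = \sqrt{i \sqrt{13199} + 40953} = \sqrt{40953 + i \sqrt{13199}}$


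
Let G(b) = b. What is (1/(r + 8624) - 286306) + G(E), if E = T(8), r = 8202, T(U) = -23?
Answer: -4817771753/16826 ≈ -2.8633e+5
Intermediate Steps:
E = -23
(1/(r + 8624) - 286306) + G(E) = (1/(8202 + 8624) - 286306) - 23 = (1/16826 - 286306) - 23 = -4817384755/16826 - 23 = -4817771753/16826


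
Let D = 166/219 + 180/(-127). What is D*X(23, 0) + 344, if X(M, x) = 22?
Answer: 9164236/27813 ≈ 329.49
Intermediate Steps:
D = -18338/27813 (D = 166*(1/219) + 180*(-1/127) = 166/219 - 180/127 = -18338/27813 ≈ -0.65933)
D*X(23, 0) + 344 = -18338/27813*22 + 344 = -403436/27813 + 344 = 9164236/27813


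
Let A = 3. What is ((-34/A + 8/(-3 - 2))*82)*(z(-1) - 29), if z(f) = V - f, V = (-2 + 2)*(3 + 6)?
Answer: 445424/15 ≈ 29695.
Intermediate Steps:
V = 0 (V = 0*9 = 0)
z(f) = -f (z(f) = 0 - f = -f)
((-34/A + 8/(-3 - 2))*82)*(z(-1) - 29) = ((-34/3 + 8/(-3 - 2))*82)*(-1*(-1) - 29) = ((-34*⅓ + 8/(-5))*82)*(1 - 29) = ((-34/3 + 8*(-⅕))*82)*(-28) = ((-34/3 - 8/5)*82)*(-28) = -194/15*82*(-28) = -15908/15*(-28) = 445424/15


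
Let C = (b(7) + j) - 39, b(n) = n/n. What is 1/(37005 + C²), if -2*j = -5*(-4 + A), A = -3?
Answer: 4/160341 ≈ 2.4947e-5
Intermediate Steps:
b(n) = 1
j = -35/2 (j = -(-5)*(-4 - 3)/2 = -(-5)*(-7)/2 = -½*35 = -35/2 ≈ -17.500)
C = -111/2 (C = (1 - 35/2) - 39 = -33/2 - 39 = -111/2 ≈ -55.500)
1/(37005 + C²) = 1/(37005 + (-111/2)²) = 1/(37005 + 12321/4) = 1/(160341/4) = 4/160341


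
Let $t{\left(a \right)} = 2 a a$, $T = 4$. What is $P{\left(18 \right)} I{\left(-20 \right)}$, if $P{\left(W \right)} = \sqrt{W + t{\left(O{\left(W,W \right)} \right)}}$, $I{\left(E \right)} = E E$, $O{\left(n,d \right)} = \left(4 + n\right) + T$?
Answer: $400 \sqrt{1370} \approx 14805.0$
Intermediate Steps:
$O{\left(n,d \right)} = 8 + n$ ($O{\left(n,d \right)} = \left(4 + n\right) + 4 = 8 + n$)
$I{\left(E \right)} = E^{2}$
$t{\left(a \right)} = 2 a^{2}$
$P{\left(W \right)} = \sqrt{W + 2 \left(8 + W\right)^{2}}$
$P{\left(18 \right)} I{\left(-20 \right)} = \sqrt{18 + 2 \left(8 + 18\right)^{2}} \left(-20\right)^{2} = \sqrt{18 + 2 \cdot 26^{2}} \cdot 400 = \sqrt{18 + 2 \cdot 676} \cdot 400 = \sqrt{18 + 1352} \cdot 400 = \sqrt{1370} \cdot 400 = 400 \sqrt{1370}$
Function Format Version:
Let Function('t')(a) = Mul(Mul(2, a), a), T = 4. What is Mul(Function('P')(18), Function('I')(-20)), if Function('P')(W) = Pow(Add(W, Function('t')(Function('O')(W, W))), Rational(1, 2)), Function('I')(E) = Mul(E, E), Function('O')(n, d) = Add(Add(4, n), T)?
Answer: Mul(400, Pow(1370, Rational(1, 2))) ≈ 14805.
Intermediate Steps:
Function('O')(n, d) = Add(8, n) (Function('O')(n, d) = Add(Add(4, n), 4) = Add(8, n))
Function('I')(E) = Pow(E, 2)
Function('t')(a) = Mul(2, Pow(a, 2))
Function('P')(W) = Pow(Add(W, Mul(2, Pow(Add(8, W), 2))), Rational(1, 2))
Mul(Function('P')(18), Function('I')(-20)) = Mul(Pow(Add(18, Mul(2, Pow(Add(8, 18), 2))), Rational(1, 2)), Pow(-20, 2)) = Mul(Pow(Add(18, Mul(2, Pow(26, 2))), Rational(1, 2)), 400) = Mul(Pow(Add(18, Mul(2, 676)), Rational(1, 2)), 400) = Mul(Pow(Add(18, 1352), Rational(1, 2)), 400) = Mul(Pow(1370, Rational(1, 2)), 400) = Mul(400, Pow(1370, Rational(1, 2)))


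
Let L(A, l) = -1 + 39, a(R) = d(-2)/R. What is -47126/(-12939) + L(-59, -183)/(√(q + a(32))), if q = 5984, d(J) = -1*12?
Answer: 47126/12939 + 76*√95738/47869 ≈ 4.1334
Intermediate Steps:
d(J) = -12
a(R) = -12/R
L(A, l) = 38
-47126/(-12939) + L(-59, -183)/(√(q + a(32))) = -47126/(-12939) + 38/(√(5984 - 12/32)) = -47126*(-1/12939) + 38/(√(5984 - 12*1/32)) = 47126/12939 + 38/(√(5984 - 3/8)) = 47126/12939 + 38/(√(47869/8)) = 47126/12939 + 38/((√95738/4)) = 47126/12939 + 38*(2*√95738/47869) = 47126/12939 + 76*√95738/47869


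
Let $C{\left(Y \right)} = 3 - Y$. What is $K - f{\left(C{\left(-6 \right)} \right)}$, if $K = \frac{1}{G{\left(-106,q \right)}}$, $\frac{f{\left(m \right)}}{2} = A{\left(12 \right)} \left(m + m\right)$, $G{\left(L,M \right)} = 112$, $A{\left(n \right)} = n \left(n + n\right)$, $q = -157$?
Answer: $- \frac{1161215}{112} \approx -10368.0$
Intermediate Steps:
$A{\left(n \right)} = 2 n^{2}$ ($A{\left(n \right)} = n 2 n = 2 n^{2}$)
$f{\left(m \right)} = 1152 m$ ($f{\left(m \right)} = 2 \cdot 2 \cdot 12^{2} \left(m + m\right) = 2 \cdot 2 \cdot 144 \cdot 2 m = 2 \cdot 288 \cdot 2 m = 2 \cdot 576 m = 1152 m$)
$K = \frac{1}{112} \approx 0.0089286$
$K - f{\left(C{\left(-6 \right)} \right)} = \frac{1}{112} - 1152 \left(3 - -6\right) = \frac{1}{112} - 1152 \left(3 + 6\right) = \frac{1}{112} - 1152 \cdot 9 = \frac{1}{112} - 10368 = - \frac{1161215}{112}$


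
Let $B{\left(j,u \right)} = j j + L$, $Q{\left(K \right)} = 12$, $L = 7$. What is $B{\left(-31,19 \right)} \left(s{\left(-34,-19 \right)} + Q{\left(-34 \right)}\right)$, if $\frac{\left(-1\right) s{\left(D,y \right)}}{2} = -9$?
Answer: $29040$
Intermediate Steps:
$s{\left(D,y \right)} = 18$ ($s{\left(D,y \right)} = \left(-2\right) \left(-9\right) = 18$)
$B{\left(j,u \right)} = 7 + j^{2}$ ($B{\left(j,u \right)} = j j + 7 = j^{2} + 7 = 7 + j^{2}$)
$B{\left(-31,19 \right)} \left(s{\left(-34,-19 \right)} + Q{\left(-34 \right)}\right) = \left(7 + \left(-31\right)^{2}\right) \left(18 + 12\right) = \left(7 + 961\right) 30 = 968 \cdot 30 = 29040$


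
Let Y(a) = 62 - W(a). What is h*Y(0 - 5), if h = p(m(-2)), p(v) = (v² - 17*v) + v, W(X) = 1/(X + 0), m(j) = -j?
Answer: -8708/5 ≈ -1741.6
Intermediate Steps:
W(X) = 1/X
Y(a) = 62 - 1/a
p(v) = v² - 16*v
h = -28 (h = (-1*(-2))*(-16 - 1*(-2)) = 2*(-16 + 2) = 2*(-14) = -28)
h*Y(0 - 5) = -28*(62 - 1/(0 - 5)) = -28*(62 - 1/(-5)) = -28*(62 - 1*(-⅕)) = -28*(62 + ⅕) = -28*311/5 = -8708/5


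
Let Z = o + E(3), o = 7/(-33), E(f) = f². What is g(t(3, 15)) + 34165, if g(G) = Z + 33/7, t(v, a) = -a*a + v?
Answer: 7895234/231 ≈ 34179.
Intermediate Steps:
o = -7/33 (o = 7*(-1/33) = -7/33 ≈ -0.21212)
t(v, a) = v - a² (t(v, a) = -a² + v = v - a²)
Z = 290/33 (Z = -7/33 + 3² = -7/33 + 9 = 290/33 ≈ 8.7879)
g(G) = 3119/231 (g(G) = 290/33 + 33/7 = 3119/231)
g(t(3, 15)) + 34165 = 3119/231 + 34165 = 7895234/231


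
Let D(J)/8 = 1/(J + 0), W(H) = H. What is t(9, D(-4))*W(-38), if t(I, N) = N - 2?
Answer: 152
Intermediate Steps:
D(J) = 8/J (D(J) = 8/(J + 0) = 8/J)
t(I, N) = -2 + N
t(9, D(-4))*W(-38) = (-2 + 8/(-4))*(-38) = (-2 + 8*(-¼))*(-38) = (-2 - 2)*(-38) = -4*(-38) = 152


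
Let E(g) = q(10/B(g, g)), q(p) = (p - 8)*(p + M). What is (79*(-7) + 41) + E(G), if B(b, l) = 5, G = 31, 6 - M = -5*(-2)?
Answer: -500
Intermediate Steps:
M = -4 (M = 6 - (-5)*(-2) = 6 - 1*10 = 6 - 10 = -4)
q(p) = (-8 + p)*(-4 + p) (q(p) = (p - 8)*(p - 4) = (-8 + p)*(-4 + p))
E(g) = 12 (E(g) = 32 + (10/5)² - 120/5 = 32 + (10*(⅕))² - 120/5 = 32 + 2² - 12*2 = 32 + 4 - 24 = 12)
(79*(-7) + 41) + E(G) = (79*(-7) + 41) + 12 = (-553 + 41) + 12 = -512 + 12 = -500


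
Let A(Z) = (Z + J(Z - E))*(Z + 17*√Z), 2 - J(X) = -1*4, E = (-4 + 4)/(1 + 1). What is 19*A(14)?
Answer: 5320 + 6460*√14 ≈ 29491.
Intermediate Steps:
E = 0 (E = 0/2 = 0*(½) = 0)
J(X) = 6 (J(X) = 2 - (-1)*4 = 2 - 1*(-4) = 2 + 4 = 6)
A(Z) = (6 + Z)*(Z + 17*√Z) (A(Z) = (Z + 6)*(Z + 17*√Z) = (6 + Z)*(Z + 17*√Z))
19*A(14) = 19*(14² + 6*14 + 17*14^(3/2) + 102*√14) = 19*(196 + 84 + 17*(14*√14) + 102*√14) = 19*(196 + 84 + 238*√14 + 102*√14) = 19*(280 + 340*√14) = 5320 + 6460*√14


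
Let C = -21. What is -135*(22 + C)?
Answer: -135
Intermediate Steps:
-135*(22 + C) = -135*(22 - 21) = -135*1 = -135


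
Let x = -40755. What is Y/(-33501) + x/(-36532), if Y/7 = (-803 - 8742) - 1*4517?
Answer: 4961324143/1223858532 ≈ 4.0538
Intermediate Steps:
Y = -98434 (Y = 7*((-803 - 8742) - 1*4517) = 7*(-9545 - 4517) = 7*(-14062) = -98434)
Y/(-33501) + x/(-36532) = -98434/(-33501) - 40755/(-36532) = -98434*(-1/33501) - 40755*(-1/36532) = 98434/33501 + 40755/36532 = 4961324143/1223858532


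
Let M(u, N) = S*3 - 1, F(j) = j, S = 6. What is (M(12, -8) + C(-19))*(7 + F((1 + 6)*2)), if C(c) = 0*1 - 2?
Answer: 315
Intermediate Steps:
M(u, N) = 17 (M(u, N) = 6*3 - 1 = 18 - 1 = 17)
C(c) = -2 (C(c) = 0 - 2 = -2)
(M(12, -8) + C(-19))*(7 + F((1 + 6)*2)) = (17 - 2)*(7 + (1 + 6)*2) = 15*(7 + 7*2) = 15*(7 + 14) = 15*21 = 315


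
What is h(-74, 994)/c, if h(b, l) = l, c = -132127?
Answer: -994/132127 ≈ -0.0075231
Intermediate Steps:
h(-74, 994)/c = 994/(-132127) = 994*(-1/132127) = -994/132127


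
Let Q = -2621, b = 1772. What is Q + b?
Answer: -849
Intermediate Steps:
Q + b = -2621 + 1772 = -849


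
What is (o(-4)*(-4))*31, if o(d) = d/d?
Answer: -124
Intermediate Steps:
o(d) = 1
(o(-4)*(-4))*31 = (1*(-4))*31 = -4*31 = -124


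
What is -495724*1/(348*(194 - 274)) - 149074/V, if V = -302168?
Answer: 4810692181/262886160 ≈ 18.300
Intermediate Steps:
-495724*1/(348*(194 - 274)) - 149074/V = -495724*1/(348*(194 - 274)) - 149074/(-302168) = -495724/(348*(-80)) - 149074*(-1/302168) = -495724/(-27840) + 74537/151084 = -495724*(-1/27840) + 74537/151084 = 123931/6960 + 74537/151084 = 4810692181/262886160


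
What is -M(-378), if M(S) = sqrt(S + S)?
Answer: -6*I*sqrt(21) ≈ -27.495*I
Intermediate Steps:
M(S) = sqrt(2)*sqrt(S) (M(S) = sqrt(2*S) = sqrt(2)*sqrt(S))
-M(-378) = -sqrt(2)*sqrt(-378) = -sqrt(2)*3*I*sqrt(42) = -6*I*sqrt(21)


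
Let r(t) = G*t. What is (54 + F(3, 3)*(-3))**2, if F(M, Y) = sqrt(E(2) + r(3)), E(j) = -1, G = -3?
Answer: 2826 - 324*I*sqrt(10) ≈ 2826.0 - 1024.6*I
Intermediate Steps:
r(t) = -3*t
F(M, Y) = I*sqrt(10) (F(M, Y) = sqrt(-1 - 3*3) = sqrt(-1 - 9) = sqrt(-10) = I*sqrt(10))
(54 + F(3, 3)*(-3))**2 = (54 + (I*sqrt(10))*(-3))**2 = (54 - 3*I*sqrt(10))**2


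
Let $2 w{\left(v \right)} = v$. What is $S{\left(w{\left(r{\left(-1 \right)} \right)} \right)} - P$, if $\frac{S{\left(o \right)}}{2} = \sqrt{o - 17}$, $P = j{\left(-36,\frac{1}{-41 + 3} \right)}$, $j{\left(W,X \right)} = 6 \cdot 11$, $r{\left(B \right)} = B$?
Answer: $-66 + i \sqrt{70} \approx -66.0 + 8.3666 i$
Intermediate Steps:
$w{\left(v \right)} = \frac{v}{2}$
$j{\left(W,X \right)} = 66$
$P = 66$
$S{\left(o \right)} = 2 \sqrt{-17 + o}$ ($S{\left(o \right)} = 2 \sqrt{o - 17} = 2 \sqrt{-17 + o}$)
$S{\left(w{\left(r{\left(-1 \right)} \right)} \right)} - P = 2 \sqrt{-17 + \frac{1}{2} \left(-1\right)} - 66 = 2 \sqrt{-17 - \frac{1}{2}} - 66 = 2 \sqrt{- \frac{35}{2}} - 66 = 2 \frac{i \sqrt{70}}{2} - 66 = i \sqrt{70} - 66 = -66 + i \sqrt{70}$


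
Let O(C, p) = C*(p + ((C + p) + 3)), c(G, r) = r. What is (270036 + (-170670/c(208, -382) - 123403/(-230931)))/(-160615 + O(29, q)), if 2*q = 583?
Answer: -5965214809207/3148857341190 ≈ -1.8944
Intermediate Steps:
q = 583/2 (q = (1/2)*583 = 583/2 ≈ 291.50)
O(C, p) = C*(3 + C + 2*p) (O(C, p) = C*(p + (3 + C + p)) = C*(3 + C + 2*p))
(270036 + (-170670/c(208, -382) - 123403/(-230931)))/(-160615 + O(29, q)) = (270036 + (-170670/(-382) - 123403/(-230931)))/(-160615 + 29*(3 + 29 + 2*(583/2))) = (270036 + (-170670*(-1/382) - 123403*(-1/230931)))/(-160615 + 29*(3 + 29 + 583)) = (270036 + (85335/191 + 123403/230931))/(-160615 + 29*615) = (270036 + 19730066858/44107821)/(-160615 + 17835) = (11930429618414/44107821)/(-142780) = (11930429618414/44107821)*(-1/142780) = -5965214809207/3148857341190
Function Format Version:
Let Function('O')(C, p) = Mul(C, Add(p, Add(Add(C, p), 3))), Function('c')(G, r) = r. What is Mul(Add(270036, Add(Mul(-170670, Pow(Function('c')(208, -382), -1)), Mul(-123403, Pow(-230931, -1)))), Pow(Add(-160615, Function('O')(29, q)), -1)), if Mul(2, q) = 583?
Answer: Rational(-5965214809207, 3148857341190) ≈ -1.8944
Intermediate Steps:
q = Rational(583, 2) (q = Mul(Rational(1, 2), 583) = Rational(583, 2) ≈ 291.50)
Function('O')(C, p) = Mul(C, Add(3, C, Mul(2, p))) (Function('O')(C, p) = Mul(C, Add(p, Add(3, C, p))) = Mul(C, Add(3, C, Mul(2, p))))
Mul(Add(270036, Add(Mul(-170670, Pow(Function('c')(208, -382), -1)), Mul(-123403, Pow(-230931, -1)))), Pow(Add(-160615, Function('O')(29, q)), -1)) = Mul(Add(270036, Add(Mul(-170670, Pow(-382, -1)), Mul(-123403, Pow(-230931, -1)))), Pow(Add(-160615, Mul(29, Add(3, 29, Mul(2, Rational(583, 2))))), -1)) = Mul(Add(270036, Add(Mul(-170670, Rational(-1, 382)), Mul(-123403, Rational(-1, 230931)))), Pow(Add(-160615, Mul(29, Add(3, 29, 583))), -1)) = Mul(Add(270036, Add(Rational(85335, 191), Rational(123403, 230931))), Pow(Add(-160615, Mul(29, 615)), -1)) = Mul(Add(270036, Rational(19730066858, 44107821)), Pow(Add(-160615, 17835), -1)) = Mul(Rational(11930429618414, 44107821), Pow(-142780, -1)) = Mul(Rational(11930429618414, 44107821), Rational(-1, 142780)) = Rational(-5965214809207, 3148857341190)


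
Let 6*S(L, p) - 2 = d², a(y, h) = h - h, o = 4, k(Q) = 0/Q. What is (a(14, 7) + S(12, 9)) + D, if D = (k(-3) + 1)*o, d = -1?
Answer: 9/2 ≈ 4.5000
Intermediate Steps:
k(Q) = 0
a(y, h) = 0
S(L, p) = ½ (S(L, p) = ⅓ + (⅙)*(-1)² = ⅓ + (⅙)*1 = ⅓ + ⅙ = ½)
D = 4 (D = (0 + 1)*4 = 1*4 = 4)
(a(14, 7) + S(12, 9)) + D = (0 + ½) + 4 = ½ + 4 = 9/2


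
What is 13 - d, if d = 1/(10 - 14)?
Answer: 53/4 ≈ 13.250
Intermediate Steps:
d = -¼ (d = 1/(-4) = -¼ ≈ -0.25000)
13 - d = 13 - 1*(-¼) = 13 + ¼ = 53/4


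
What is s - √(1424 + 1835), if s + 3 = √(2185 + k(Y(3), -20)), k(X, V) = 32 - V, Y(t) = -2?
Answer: -3 + √2237 - √3259 ≈ -12.791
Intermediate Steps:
s = -3 + √2237 (s = -3 + √(2185 + (32 - 1*(-20))) = -3 + √(2185 + (32 + 20)) = -3 + √(2185 + 52) = -3 + √2237 ≈ 44.297)
s - √(1424 + 1835) = (-3 + √2237) - √(1424 + 1835) = (-3 + √2237) - √3259 = -3 + √2237 - √3259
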